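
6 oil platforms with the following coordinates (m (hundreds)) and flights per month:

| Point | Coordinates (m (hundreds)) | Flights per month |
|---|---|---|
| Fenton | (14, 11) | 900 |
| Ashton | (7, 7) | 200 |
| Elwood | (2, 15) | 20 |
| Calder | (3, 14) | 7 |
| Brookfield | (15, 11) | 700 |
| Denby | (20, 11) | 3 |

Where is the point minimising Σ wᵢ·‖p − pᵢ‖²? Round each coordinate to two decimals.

The minimiser of Σwᵢ‖p−pᵢ‖² is the weighted centroid p* = (Σwᵢpᵢ)/(Σwᵢ).
Σwᵢ = 1830.
Σwᵢxᵢ = 900·14 + 200·7 + 20·2 + 7·3 + 700·15 + 3·20 = 24621.
Σwᵢyᵢ = 900·11 + 200·7 + 20·15 + 7·14 + 700·11 + 3·11 = 19431.
x* = 24621/1830 = 13.45, y* = 19431/1830 = 10.62.

(13.45, 10.62)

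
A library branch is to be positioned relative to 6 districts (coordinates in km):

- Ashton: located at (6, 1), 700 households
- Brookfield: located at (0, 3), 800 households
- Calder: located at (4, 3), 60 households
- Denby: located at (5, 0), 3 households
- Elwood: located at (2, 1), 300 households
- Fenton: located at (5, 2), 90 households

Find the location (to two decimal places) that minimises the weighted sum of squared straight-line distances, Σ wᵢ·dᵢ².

(2.82, 1.93)

The minimiser of Σwᵢ‖p−pᵢ‖² is the weighted centroid p* = (Σwᵢpᵢ)/(Σwᵢ).
Σwᵢ = 1953.
Σwᵢxᵢ = 700·6 + 800·0 + 60·4 + 3·5 + 300·2 + 90·5 = 5505.
Σwᵢyᵢ = 700·1 + 800·3 + 60·3 + 3·0 + 300·1 + 90·2 = 3760.
x* = 5505/1953 = 2.82, y* = 3760/1953 = 1.93.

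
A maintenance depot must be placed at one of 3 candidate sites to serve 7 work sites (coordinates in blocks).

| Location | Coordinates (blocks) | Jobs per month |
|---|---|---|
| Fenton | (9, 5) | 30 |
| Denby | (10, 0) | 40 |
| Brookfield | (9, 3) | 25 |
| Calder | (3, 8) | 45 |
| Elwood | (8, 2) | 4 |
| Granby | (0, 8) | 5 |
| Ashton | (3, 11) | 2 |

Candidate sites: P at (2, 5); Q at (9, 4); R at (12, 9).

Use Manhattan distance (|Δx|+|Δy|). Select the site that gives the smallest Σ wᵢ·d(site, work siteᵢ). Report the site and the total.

Q, total 808 blocks

Total weighted distance at each candidate:
  P (2, 5): total = 1210
  Q (9, 4): total = 808
  R (12, 9): total = 1456
Minimum is at Q with total 808 blocks.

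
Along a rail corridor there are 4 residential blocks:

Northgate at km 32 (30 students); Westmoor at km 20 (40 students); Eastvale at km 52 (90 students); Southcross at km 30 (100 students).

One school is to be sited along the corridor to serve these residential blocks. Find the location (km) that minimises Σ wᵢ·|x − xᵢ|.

x = 30

For a sum of weighted absolute distances on a line, the optimum is the weighted median (not the mean). Total weight W = 260; half-weight = 130.
Sort by position and accumulate weight:
  km 20 (Westmoor, w=40) → cum 40
  km 30 (Southcross, w=100) → cum 140  ≥ 130 → median here
  km 32 (Northgate, w=30) → cum 170
  km 52 (Eastvale, w=90) → cum 260
Optimal location: km 30.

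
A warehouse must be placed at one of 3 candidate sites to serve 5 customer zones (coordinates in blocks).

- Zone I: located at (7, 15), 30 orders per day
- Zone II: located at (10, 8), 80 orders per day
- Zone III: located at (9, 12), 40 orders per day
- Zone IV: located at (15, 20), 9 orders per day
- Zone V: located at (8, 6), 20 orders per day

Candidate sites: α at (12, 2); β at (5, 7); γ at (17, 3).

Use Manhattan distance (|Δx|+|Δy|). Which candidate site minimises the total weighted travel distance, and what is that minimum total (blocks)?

Total weighted distance at each candidate:
  α (12, 2): total = 2049
  β (5, 7): total = 1427
  γ (17, 3): total = 2711
Minimum is at β with total 1427 blocks.

β, total 1427 blocks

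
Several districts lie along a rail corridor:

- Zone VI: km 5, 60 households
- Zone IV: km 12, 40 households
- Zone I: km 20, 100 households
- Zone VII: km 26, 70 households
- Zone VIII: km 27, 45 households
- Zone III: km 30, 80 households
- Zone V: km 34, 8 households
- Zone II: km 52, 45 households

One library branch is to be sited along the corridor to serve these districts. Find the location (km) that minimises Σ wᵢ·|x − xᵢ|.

x = 26

For a sum of weighted absolute distances on a line, the optimum is the weighted median (not the mean). Total weight W = 448; half-weight = 224.
Sort by position and accumulate weight:
  km 5 (Zone VI, w=60) → cum 60
  km 12 (Zone IV, w=40) → cum 100
  km 20 (Zone I, w=100) → cum 200
  km 26 (Zone VII, w=70) → cum 270  ≥ 224 → median here
  km 27 (Zone VIII, w=45) → cum 315
  km 30 (Zone III, w=80) → cum 395
  km 34 (Zone V, w=8) → cum 403
  km 52 (Zone II, w=45) → cum 448
Optimal location: km 26.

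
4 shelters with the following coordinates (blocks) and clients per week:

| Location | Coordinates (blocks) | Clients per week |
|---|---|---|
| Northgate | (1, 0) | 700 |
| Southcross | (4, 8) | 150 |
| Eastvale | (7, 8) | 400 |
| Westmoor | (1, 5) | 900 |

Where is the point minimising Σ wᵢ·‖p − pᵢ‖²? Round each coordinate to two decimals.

The minimiser of Σwᵢ‖p−pᵢ‖² is the weighted centroid p* = (Σwᵢpᵢ)/(Σwᵢ).
Σwᵢ = 2150.
Σwᵢxᵢ = 700·1 + 150·4 + 400·7 + 900·1 = 5000.
Σwᵢyᵢ = 700·0 + 150·8 + 400·8 + 900·5 = 8900.
x* = 5000/2150 = 2.33, y* = 8900/2150 = 4.14.

(2.33, 4.14)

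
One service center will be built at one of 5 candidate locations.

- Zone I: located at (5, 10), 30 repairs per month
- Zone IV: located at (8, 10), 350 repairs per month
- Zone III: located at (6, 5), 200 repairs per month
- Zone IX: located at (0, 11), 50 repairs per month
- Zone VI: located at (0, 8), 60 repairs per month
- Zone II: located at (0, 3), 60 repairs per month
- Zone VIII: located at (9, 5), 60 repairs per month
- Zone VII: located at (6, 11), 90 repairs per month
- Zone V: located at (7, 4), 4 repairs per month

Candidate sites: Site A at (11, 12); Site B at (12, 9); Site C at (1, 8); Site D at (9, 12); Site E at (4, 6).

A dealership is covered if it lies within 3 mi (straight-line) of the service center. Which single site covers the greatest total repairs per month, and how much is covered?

Coverage radius r = 3 mi; a point is covered iff (Δx)²+(Δy)² ≤ 3² = 9.
  Site A (11, 12): covers {none} → 0
  Site B (12, 9): covers {none} → 0
  Site C (1, 8): covers {Zone VI} → 60
  Site D (9, 12): covers {Zone IV} → 350
  Site E (4, 6): covers {Zone III} → 200
Maximum coverage at Site D: 350 repairs per month.

Site D, covering 350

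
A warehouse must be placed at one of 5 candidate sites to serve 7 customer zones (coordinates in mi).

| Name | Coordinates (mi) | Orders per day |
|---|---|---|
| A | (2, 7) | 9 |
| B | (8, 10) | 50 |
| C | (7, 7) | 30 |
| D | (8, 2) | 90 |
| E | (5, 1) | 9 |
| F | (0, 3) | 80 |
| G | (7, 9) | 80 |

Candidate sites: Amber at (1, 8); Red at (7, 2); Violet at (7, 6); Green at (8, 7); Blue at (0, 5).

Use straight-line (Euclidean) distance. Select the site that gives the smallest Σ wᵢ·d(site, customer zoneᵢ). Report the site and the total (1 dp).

Total weighted distance at each candidate:
  Amber (1, 8): total = 2356.1
  Red (7, 2): total = 1852.6
  Violet (7, 6): total = 1550.9
  Green (8, 7): total = 1638.8
  Blue (0, 5): total = 2347.1
Minimum is at Violet with total 1550.9 mi.

Violet, total 1550.9 mi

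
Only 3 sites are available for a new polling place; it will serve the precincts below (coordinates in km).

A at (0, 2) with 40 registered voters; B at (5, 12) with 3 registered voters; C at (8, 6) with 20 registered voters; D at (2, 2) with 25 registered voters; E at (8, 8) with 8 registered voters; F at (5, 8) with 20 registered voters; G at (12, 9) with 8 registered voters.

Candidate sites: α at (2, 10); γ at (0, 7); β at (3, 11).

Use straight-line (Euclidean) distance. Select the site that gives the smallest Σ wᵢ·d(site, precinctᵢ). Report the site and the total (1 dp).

Total weighted distance at each candidate:
  α (2, 10): total = 888.0
  γ (0, 7): total = 780.9
  β (3, 11): total = 946.5
Minimum is at γ with total 780.9 km.

γ, total 780.9 km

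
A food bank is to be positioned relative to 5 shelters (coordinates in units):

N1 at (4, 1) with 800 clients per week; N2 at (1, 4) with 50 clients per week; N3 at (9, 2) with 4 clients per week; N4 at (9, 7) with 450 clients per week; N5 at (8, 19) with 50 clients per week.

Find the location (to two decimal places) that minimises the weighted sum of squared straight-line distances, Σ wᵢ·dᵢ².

(5.71, 3.77)

The minimiser of Σwᵢ‖p−pᵢ‖² is the weighted centroid p* = (Σwᵢpᵢ)/(Σwᵢ).
Σwᵢ = 1354.
Σwᵢxᵢ = 800·4 + 50·1 + 4·9 + 450·9 + 50·8 = 7736.
Σwᵢyᵢ = 800·1 + 50·4 + 4·2 + 450·7 + 50·19 = 5108.
x* = 7736/1354 = 5.71, y* = 5108/1354 = 3.77.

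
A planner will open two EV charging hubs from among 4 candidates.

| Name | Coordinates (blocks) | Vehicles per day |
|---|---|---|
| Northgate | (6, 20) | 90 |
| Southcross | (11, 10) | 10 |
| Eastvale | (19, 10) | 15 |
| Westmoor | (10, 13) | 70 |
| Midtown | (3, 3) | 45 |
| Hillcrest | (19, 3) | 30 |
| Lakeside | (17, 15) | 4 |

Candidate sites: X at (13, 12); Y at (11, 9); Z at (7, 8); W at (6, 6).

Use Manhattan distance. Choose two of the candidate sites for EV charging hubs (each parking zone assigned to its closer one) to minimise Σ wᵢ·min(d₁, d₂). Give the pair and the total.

Evaluate every pair (each demand assigned to the nearer of the two):
  {X, W}: total = 2448
  {X, Z}: total = 2493
  {Y, W}: total = 2493
  {Y, Z}: total = 2538
  {Z, W}: total = 2818
  {X, Y}: total = 2838
Best pair: {X, W} with total 2448.

{X, W}, total 2448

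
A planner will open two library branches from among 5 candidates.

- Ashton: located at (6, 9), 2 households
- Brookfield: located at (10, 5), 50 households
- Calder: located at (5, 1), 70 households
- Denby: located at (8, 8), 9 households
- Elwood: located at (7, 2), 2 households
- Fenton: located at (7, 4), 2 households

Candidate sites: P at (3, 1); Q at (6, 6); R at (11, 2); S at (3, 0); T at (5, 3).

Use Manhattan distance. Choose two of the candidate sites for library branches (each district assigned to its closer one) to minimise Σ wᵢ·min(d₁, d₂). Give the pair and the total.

Evaluate every pair (each demand assigned to the nearer of the two):
  {R, T}: total = 438
  {Q, T}: total = 444
  {P, Q}: total = 448
  {P, R}: total = 463
  {Q, S}: total = 518
  {R, S}: total = 535
  {P, T}: total = 588
  {S, T}: total = 588
  {Q, R}: total = 676
  {P, S}: total = 844
Best pair: {R, T} with total 438.

{R, T}, total 438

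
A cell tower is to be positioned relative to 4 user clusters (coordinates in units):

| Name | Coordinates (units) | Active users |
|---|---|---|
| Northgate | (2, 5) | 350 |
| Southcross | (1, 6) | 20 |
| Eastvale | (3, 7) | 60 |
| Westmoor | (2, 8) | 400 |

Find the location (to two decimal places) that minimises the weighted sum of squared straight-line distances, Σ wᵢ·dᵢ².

(2.05, 6.61)

The minimiser of Σwᵢ‖p−pᵢ‖² is the weighted centroid p* = (Σwᵢpᵢ)/(Σwᵢ).
Σwᵢ = 830.
Σwᵢxᵢ = 350·2 + 20·1 + 60·3 + 400·2 = 1700.
Σwᵢyᵢ = 350·5 + 20·6 + 60·7 + 400·8 = 5490.
x* = 1700/830 = 2.05, y* = 5490/830 = 6.61.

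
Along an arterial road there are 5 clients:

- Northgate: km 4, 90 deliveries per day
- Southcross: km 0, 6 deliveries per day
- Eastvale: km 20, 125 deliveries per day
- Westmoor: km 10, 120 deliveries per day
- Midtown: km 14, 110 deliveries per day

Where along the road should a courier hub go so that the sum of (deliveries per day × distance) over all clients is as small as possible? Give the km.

x = 14

For a sum of weighted absolute distances on a line, the optimum is the weighted median (not the mean). Total weight W = 451; half-weight = 225.5.
Sort by position and accumulate weight:
  km 0 (Southcross, w=6) → cum 6
  km 4 (Northgate, w=90) → cum 96
  km 10 (Westmoor, w=120) → cum 216
  km 14 (Midtown, w=110) → cum 326  ≥ 225.5 → median here
  km 20 (Eastvale, w=125) → cum 451
Optimal location: km 14.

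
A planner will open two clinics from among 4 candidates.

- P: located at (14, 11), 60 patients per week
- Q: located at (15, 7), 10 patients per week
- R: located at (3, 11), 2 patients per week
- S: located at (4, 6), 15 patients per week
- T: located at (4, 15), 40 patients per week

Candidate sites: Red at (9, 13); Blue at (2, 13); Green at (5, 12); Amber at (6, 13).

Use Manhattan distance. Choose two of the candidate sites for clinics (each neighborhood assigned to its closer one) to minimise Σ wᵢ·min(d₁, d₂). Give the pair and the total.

Evaluate every pair (each demand assigned to the nearer of the two):
  {Red, Green}: total = 811
  {Red, Blue}: total = 841
  {Red, Amber}: total = 845
  {Blue, Green}: total = 1021
  {Green, Amber}: total = 1021
  {Blue, Amber}: total = 1051
Best pair: {Red, Green} with total 811.

{Red, Green}, total 811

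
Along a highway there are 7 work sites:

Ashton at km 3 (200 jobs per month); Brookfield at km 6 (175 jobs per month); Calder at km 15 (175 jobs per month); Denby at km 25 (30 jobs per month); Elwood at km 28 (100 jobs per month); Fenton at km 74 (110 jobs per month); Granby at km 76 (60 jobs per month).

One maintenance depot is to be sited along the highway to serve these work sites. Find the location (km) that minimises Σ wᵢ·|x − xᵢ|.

For a sum of weighted absolute distances on a line, the optimum is the weighted median (not the mean). Total weight W = 850; half-weight = 425.
Sort by position and accumulate weight:
  km 3 (Ashton, w=200) → cum 200
  km 6 (Brookfield, w=175) → cum 375
  km 15 (Calder, w=175) → cum 550  ≥ 425 → median here
  km 25 (Denby, w=30) → cum 580
  km 28 (Elwood, w=100) → cum 680
  km 74 (Fenton, w=110) → cum 790
  km 76 (Granby, w=60) → cum 850
Optimal location: km 15.

x = 15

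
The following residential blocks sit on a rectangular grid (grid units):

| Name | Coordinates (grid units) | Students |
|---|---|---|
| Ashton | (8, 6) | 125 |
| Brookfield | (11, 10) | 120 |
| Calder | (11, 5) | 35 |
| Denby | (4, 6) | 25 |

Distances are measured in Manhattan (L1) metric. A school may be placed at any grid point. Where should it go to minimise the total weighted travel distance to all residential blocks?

Manhattan distance separates: Σwᵢ(|x−xᵢ|+|y−yᵢ|) = Σwᵢ|x−xᵢ| + Σwᵢ|y−yᵢ|, so x and y are optimised independently as 1-D weighted medians.
Total weight W = 305; half = 152.5.
x-coordinate, sorted with cumulative weight:
  x=4 (Denby, w=25) cum 25
  x=8 (Ashton, w=125) cum 150
  x=11 (Brookfield, w=120) cum 270  ← median
  x=11 (Calder, w=35) cum 305
⇒ x* = 11
y-coordinate, sorted with cumulative weight:
  y=5 (Calder, w=35) cum 35
  y=6 (Ashton, w=125) cum 160  ← median
  y=6 (Denby, w=25) cum 185
  y=10 (Brookfield, w=120) cum 305
⇒ y* = 6

(11, 6)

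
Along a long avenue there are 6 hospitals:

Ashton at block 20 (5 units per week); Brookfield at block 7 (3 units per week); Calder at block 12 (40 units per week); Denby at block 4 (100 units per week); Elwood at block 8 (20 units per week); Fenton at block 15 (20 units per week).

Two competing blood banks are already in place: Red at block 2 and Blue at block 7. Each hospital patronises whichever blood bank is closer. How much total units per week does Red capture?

The indifferent point is the midpoint (2+7)/2 = 4.5; hospitals left of it (closer to Red at 2) go to Red, those right go to Blue.
  Denby at 4 (w=100) → Red
  Brookfield at 7 (w=3) → Blue
  Elwood at 8 (w=20) → Blue
  Calder at 12 (w=40) → Blue
  Fenton at 15 (w=20) → Blue
  Ashton at 20 (w=5) → Blue
Red captures 100; Blue captures 88.

100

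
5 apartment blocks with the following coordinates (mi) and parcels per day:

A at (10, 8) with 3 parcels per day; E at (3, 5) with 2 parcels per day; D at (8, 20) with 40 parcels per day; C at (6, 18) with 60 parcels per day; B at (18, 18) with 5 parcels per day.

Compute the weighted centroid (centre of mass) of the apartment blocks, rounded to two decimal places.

The minimiser of Σwᵢ‖p−pᵢ‖² is the weighted centroid p* = (Σwᵢpᵢ)/(Σwᵢ).
Σwᵢ = 110.
Σwᵢxᵢ = 3·10 + 2·3 + 40·8 + 60·6 + 5·18 = 806.
Σwᵢyᵢ = 3·8 + 2·5 + 40·20 + 60·18 + 5·18 = 2004.
x* = 806/110 = 7.33, y* = 2004/110 = 18.22.

(7.33, 18.22)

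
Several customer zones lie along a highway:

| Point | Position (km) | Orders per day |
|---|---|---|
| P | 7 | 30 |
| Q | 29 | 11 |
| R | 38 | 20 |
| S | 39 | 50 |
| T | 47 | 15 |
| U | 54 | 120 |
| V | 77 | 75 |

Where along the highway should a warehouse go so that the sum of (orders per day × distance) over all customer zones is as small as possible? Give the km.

For a sum of weighted absolute distances on a line, the optimum is the weighted median (not the mean). Total weight W = 321; half-weight = 160.5.
Sort by position and accumulate weight:
  km 7 (P, w=30) → cum 30
  km 29 (Q, w=11) → cum 41
  km 38 (R, w=20) → cum 61
  km 39 (S, w=50) → cum 111
  km 47 (T, w=15) → cum 126
  km 54 (U, w=120) → cum 246  ≥ 160.5 → median here
  km 77 (V, w=75) → cum 321
Optimal location: km 54.

x = 54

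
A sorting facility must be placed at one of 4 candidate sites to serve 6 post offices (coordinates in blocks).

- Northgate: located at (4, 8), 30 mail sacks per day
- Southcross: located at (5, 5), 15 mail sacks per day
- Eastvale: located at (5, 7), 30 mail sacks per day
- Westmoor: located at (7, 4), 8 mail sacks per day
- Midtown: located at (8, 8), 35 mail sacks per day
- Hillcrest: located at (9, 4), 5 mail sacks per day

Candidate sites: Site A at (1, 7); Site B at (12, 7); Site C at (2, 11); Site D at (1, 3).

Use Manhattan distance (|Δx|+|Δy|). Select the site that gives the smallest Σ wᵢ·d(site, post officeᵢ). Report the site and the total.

Total weighted distance at each candidate:
  Site A (1, 7): total = 737
  Site B (12, 7): total = 884
  Site C (2, 11): total = 976
  Site D (1, 3): total = 1091
Minimum is at Site A with total 737 blocks.

Site A, total 737 blocks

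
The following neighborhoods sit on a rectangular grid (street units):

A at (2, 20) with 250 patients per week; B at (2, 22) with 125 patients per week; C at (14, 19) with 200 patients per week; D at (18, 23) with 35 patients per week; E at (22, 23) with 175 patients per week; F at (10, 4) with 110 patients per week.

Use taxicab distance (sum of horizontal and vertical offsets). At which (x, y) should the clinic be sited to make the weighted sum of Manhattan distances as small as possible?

Manhattan distance separates: Σwᵢ(|x−xᵢ|+|y−yᵢ|) = Σwᵢ|x−xᵢ| + Σwᵢ|y−yᵢ|, so x and y are optimised independently as 1-D weighted medians.
Total weight W = 895; half = 447.5.
x-coordinate, sorted with cumulative weight:
  x=2 (A, w=250) cum 250
  x=2 (B, w=125) cum 375
  x=10 (F, w=110) cum 485  ← median
  x=14 (C, w=200) cum 685
  x=18 (D, w=35) cum 720
  x=22 (E, w=175) cum 895
⇒ x* = 10
y-coordinate, sorted with cumulative weight:
  y=4 (F, w=110) cum 110
  y=19 (C, w=200) cum 310
  y=20 (A, w=250) cum 560  ← median
  y=22 (B, w=125) cum 685
  y=23 (D, w=35) cum 720
  y=23 (E, w=175) cum 895
⇒ y* = 20

(10, 20)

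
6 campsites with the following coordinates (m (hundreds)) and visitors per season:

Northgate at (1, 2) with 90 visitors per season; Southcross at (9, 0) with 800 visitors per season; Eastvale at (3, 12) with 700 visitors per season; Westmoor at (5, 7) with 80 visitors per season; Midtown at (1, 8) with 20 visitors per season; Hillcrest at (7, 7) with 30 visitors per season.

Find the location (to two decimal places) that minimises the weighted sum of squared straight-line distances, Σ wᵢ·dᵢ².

(5.83, 5.53)

The minimiser of Σwᵢ‖p−pᵢ‖² is the weighted centroid p* = (Σwᵢpᵢ)/(Σwᵢ).
Σwᵢ = 1720.
Σwᵢxᵢ = 90·1 + 800·9 + 700·3 + 80·5 + 20·1 + 30·7 = 10020.
Σwᵢyᵢ = 90·2 + 800·0 + 700·12 + 80·7 + 20·8 + 30·7 = 9510.
x* = 10020/1720 = 5.83, y* = 9510/1720 = 5.53.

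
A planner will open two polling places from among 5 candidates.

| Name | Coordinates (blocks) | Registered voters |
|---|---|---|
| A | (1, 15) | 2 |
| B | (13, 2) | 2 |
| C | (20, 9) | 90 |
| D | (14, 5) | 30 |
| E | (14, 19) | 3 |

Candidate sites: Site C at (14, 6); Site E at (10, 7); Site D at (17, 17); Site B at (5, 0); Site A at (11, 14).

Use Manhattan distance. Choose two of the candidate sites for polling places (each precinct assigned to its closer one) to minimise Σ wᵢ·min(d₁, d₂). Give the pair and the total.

Evaluate every pair (each demand assigned to the nearer of the two):
  {Site C, Site A}: total = 896
  {Site C, Site D}: total = 901
  {Site C, Site E}: total = 923
  {Site C, Site B}: total = 927
  {Site E, Site D}: total = 1235
  {Site E, Site A}: total = 1322
  {Site E, Site B}: total = 1358
  {Site D, Site A}: total = 1415
  {Site D, Site B}: total = 1481
  {Site B, Site A}: total = 1686
Best pair: {Site C, Site A} with total 896.

{Site C, Site A}, total 896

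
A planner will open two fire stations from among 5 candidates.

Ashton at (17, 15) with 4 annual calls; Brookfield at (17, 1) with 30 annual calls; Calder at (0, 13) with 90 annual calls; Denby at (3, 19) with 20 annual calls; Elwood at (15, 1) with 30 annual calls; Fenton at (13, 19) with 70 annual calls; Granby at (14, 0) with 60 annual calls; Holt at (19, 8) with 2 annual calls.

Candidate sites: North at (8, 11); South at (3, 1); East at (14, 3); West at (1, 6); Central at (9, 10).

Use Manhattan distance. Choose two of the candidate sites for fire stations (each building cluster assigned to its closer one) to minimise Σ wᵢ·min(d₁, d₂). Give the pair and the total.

{North, East}, total 2562

Evaluate every pair (each demand assigned to the nearer of the two):
  {North, East}: total = 2562
  {East, West}: total = 2710
  {East, Central}: total = 2782
  {South, East}: total = 3400
  {North, South}: total = 3650
  {South, Central}: total = 3866
  {West, Central}: total = 3866
  {North, Central}: total = 4006
  {North, West}: total = 4070
  {South, West}: total = 4410
Best pair: {North, East} with total 2562.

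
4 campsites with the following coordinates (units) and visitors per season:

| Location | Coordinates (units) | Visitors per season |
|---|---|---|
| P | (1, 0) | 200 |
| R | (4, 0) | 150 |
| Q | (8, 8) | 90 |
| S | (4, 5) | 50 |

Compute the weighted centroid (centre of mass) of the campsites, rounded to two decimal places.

(3.51, 1.98)

The minimiser of Σwᵢ‖p−pᵢ‖² is the weighted centroid p* = (Σwᵢpᵢ)/(Σwᵢ).
Σwᵢ = 490.
Σwᵢxᵢ = 200·1 + 150·4 + 90·8 + 50·4 = 1720.
Σwᵢyᵢ = 200·0 + 150·0 + 90·8 + 50·5 = 970.
x* = 1720/490 = 3.51, y* = 970/490 = 1.98.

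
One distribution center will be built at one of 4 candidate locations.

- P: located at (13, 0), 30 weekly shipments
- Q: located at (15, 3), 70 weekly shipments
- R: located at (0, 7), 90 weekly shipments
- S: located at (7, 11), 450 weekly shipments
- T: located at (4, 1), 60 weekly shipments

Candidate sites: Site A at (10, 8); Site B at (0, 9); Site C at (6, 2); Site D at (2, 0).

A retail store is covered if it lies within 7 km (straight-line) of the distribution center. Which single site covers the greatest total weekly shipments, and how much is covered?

Site A, covering 450

Coverage radius r = 7 km; a point is covered iff (Δx)²+(Δy)² ≤ 7² = 49.
  Site A (10, 8): covers {S} → 450
  Site B (0, 9): covers {R} → 90
  Site C (6, 2): covers {T} → 60
  Site D (2, 0): covers {T} → 60
Maximum coverage at Site A: 450 weekly shipments.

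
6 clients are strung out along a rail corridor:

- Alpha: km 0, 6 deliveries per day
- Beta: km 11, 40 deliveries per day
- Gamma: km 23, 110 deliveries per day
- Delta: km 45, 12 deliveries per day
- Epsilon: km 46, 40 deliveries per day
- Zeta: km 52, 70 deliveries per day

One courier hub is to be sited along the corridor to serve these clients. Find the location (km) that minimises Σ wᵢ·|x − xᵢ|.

x = 23

For a sum of weighted absolute distances on a line, the optimum is the weighted median (not the mean). Total weight W = 278; half-weight = 139.
Sort by position and accumulate weight:
  km 0 (Alpha, w=6) → cum 6
  km 11 (Beta, w=40) → cum 46
  km 23 (Gamma, w=110) → cum 156  ≥ 139 → median here
  km 45 (Delta, w=12) → cum 168
  km 46 (Epsilon, w=40) → cum 208
  km 52 (Zeta, w=70) → cum 278
Optimal location: km 23.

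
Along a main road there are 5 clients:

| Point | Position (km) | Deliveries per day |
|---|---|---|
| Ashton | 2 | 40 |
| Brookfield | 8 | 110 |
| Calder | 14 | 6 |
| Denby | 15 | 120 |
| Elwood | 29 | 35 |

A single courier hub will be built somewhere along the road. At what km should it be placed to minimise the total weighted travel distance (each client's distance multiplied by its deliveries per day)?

For a sum of weighted absolute distances on a line, the optimum is the weighted median (not the mean). Total weight W = 311; half-weight = 155.5.
Sort by position and accumulate weight:
  km 2 (Ashton, w=40) → cum 40
  km 8 (Brookfield, w=110) → cum 150
  km 14 (Calder, w=6) → cum 156  ≥ 155.5 → median here
  km 15 (Denby, w=120) → cum 276
  km 29 (Elwood, w=35) → cum 311
Optimal location: km 14.

x = 14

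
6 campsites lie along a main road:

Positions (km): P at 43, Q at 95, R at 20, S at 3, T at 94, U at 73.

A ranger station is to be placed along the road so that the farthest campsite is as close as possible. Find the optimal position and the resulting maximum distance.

location 49, max distance 46

The 1-center on a line is the midpoint of the two extreme points: leftmost at 3, rightmost at 95.
Optimal location = (3 + 95)/2 = 49; maximum distance = (95 − 3)/2 = 46.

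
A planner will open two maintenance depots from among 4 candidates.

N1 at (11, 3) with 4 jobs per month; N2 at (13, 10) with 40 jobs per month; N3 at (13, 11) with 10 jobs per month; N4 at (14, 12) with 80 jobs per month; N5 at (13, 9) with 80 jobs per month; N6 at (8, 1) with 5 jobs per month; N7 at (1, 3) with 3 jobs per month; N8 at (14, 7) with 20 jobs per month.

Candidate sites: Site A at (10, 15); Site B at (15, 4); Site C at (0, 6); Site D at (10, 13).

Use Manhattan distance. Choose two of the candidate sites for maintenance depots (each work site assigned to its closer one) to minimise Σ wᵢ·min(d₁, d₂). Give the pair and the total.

{Site B, Site D}, total 1445

Evaluate every pair (each demand assigned to the nearer of the two):
  {Site B, Site D}: total = 1445
  {Site C, Site D}: total = 1571
  {Site A, Site D}: total = 1621
  {Site A, Site B}: total = 1705
  {Site B, Site C}: total = 1852
  {Site A, Site C}: total = 2039
Best pair: {Site B, Site D} with total 1445.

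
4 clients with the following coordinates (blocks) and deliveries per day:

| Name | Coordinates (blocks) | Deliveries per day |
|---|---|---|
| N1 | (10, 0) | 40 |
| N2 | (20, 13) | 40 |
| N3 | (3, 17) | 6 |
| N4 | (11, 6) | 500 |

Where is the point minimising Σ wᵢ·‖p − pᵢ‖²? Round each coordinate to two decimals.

(11.46, 6.18)

The minimiser of Σwᵢ‖p−pᵢ‖² is the weighted centroid p* = (Σwᵢpᵢ)/(Σwᵢ).
Σwᵢ = 586.
Σwᵢxᵢ = 40·10 + 40·20 + 6·3 + 500·11 = 6718.
Σwᵢyᵢ = 40·0 + 40·13 + 6·17 + 500·6 = 3622.
x* = 6718/586 = 11.46, y* = 3622/586 = 6.18.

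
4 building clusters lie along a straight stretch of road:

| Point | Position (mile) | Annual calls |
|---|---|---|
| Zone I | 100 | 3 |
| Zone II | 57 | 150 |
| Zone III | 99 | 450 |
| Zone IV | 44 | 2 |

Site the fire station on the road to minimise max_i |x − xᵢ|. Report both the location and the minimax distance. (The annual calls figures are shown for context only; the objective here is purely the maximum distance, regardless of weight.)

location 72, max distance 28

The 1-center on a line is the midpoint of the two extreme points: leftmost at 44, rightmost at 100.
Optimal location = (44 + 100)/2 = 72; maximum distance = (100 − 44)/2 = 28.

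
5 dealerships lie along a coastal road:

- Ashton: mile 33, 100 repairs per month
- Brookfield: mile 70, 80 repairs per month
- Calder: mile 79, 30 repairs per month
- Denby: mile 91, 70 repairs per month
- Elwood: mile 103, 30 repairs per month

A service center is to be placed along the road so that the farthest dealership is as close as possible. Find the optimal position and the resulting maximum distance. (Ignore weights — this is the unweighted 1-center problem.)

The 1-center on a line is the midpoint of the two extreme points: leftmost at 33, rightmost at 103.
Optimal location = (33 + 103)/2 = 68; maximum distance = (103 − 33)/2 = 35.

location 68, max distance 35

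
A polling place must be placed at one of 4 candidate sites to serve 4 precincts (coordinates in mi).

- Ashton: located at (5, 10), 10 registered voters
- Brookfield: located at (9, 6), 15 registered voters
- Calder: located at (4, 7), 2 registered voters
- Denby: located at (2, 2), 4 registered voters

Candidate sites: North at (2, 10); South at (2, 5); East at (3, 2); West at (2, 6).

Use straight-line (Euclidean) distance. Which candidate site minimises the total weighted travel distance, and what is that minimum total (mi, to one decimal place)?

West, total 175.5 mi

Total weighted distance at each candidate:
  North (2, 10): total = 190.1
  South (2, 5): total = 182.0
  East (3, 2): total = 204.8
  West (2, 6): total = 175.5
Minimum is at West with total 175.5 mi.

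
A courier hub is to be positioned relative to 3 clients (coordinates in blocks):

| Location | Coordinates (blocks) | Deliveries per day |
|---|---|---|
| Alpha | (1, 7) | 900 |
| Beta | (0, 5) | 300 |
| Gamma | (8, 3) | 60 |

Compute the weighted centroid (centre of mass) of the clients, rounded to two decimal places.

The minimiser of Σwᵢ‖p−pᵢ‖² is the weighted centroid p* = (Σwᵢpᵢ)/(Σwᵢ).
Σwᵢ = 1260.
Σwᵢxᵢ = 900·1 + 300·0 + 60·8 = 1380.
Σwᵢyᵢ = 900·7 + 300·5 + 60·3 = 7980.
x* = 1380/1260 = 1.10, y* = 7980/1260 = 6.33.

(1.10, 6.33)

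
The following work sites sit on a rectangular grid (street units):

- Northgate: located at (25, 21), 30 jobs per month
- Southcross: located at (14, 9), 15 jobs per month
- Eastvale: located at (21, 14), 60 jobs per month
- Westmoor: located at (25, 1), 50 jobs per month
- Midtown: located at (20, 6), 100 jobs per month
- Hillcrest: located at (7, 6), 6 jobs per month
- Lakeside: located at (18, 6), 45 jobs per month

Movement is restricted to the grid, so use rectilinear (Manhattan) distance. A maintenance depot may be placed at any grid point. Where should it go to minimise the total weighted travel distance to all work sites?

Manhattan distance separates: Σwᵢ(|x−xᵢ|+|y−yᵢ|) = Σwᵢ|x−xᵢ| + Σwᵢ|y−yᵢ|, so x and y are optimised independently as 1-D weighted medians.
Total weight W = 306; half = 153.
x-coordinate, sorted with cumulative weight:
  x=7 (Hillcrest, w=6) cum 6
  x=14 (Southcross, w=15) cum 21
  x=18 (Lakeside, w=45) cum 66
  x=20 (Midtown, w=100) cum 166  ← median
  x=21 (Eastvale, w=60) cum 226
  x=25 (Northgate, w=30) cum 256
  x=25 (Westmoor, w=50) cum 306
⇒ x* = 20
y-coordinate, sorted with cumulative weight:
  y=1 (Westmoor, w=50) cum 50
  y=6 (Midtown, w=100) cum 150
  y=6 (Hillcrest, w=6) cum 156  ← median
  y=6 (Lakeside, w=45) cum 201
  y=9 (Southcross, w=15) cum 216
  y=14 (Eastvale, w=60) cum 276
  y=21 (Northgate, w=30) cum 306
⇒ y* = 6

(20, 6)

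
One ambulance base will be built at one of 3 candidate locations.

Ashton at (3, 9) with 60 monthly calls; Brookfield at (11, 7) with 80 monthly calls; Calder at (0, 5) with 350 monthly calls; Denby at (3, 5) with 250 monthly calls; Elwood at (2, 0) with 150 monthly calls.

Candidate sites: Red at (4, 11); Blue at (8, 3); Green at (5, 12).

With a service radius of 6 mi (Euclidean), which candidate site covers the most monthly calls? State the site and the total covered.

Blue, covering 330

Coverage radius r = 6 mi; a point is covered iff (Δx)²+(Δy)² ≤ 6² = 36.
  Red (4, 11): covers {Ashton} → 60
  Blue (8, 3): covers {Brookfield, Denby} → 330
  Green (5, 12): covers {Ashton} → 60
Maximum coverage at Blue: 330 monthly calls.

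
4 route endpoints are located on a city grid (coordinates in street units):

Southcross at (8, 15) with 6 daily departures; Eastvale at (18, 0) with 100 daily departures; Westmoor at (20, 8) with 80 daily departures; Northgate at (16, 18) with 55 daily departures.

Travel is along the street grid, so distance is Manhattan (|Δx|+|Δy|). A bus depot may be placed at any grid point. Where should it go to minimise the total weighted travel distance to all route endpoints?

(18, 8)

Manhattan distance separates: Σwᵢ(|x−xᵢ|+|y−yᵢ|) = Σwᵢ|x−xᵢ| + Σwᵢ|y−yᵢ|, so x and y are optimised independently as 1-D weighted medians.
Total weight W = 241; half = 120.5.
x-coordinate, sorted with cumulative weight:
  x=8 (Southcross, w=6) cum 6
  x=16 (Northgate, w=55) cum 61
  x=18 (Eastvale, w=100) cum 161  ← median
  x=20 (Westmoor, w=80) cum 241
⇒ x* = 18
y-coordinate, sorted with cumulative weight:
  y=0 (Eastvale, w=100) cum 100
  y=8 (Westmoor, w=80) cum 180  ← median
  y=15 (Southcross, w=6) cum 186
  y=18 (Northgate, w=55) cum 241
⇒ y* = 8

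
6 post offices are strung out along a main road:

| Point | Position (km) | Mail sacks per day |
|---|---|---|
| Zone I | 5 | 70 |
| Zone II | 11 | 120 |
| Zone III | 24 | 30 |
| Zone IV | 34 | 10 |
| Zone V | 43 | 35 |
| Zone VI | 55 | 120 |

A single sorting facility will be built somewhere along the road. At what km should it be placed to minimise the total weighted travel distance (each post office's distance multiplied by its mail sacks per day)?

x = 24

For a sum of weighted absolute distances on a line, the optimum is the weighted median (not the mean). Total weight W = 385; half-weight = 192.5.
Sort by position and accumulate weight:
  km 5 (Zone I, w=70) → cum 70
  km 11 (Zone II, w=120) → cum 190
  km 24 (Zone III, w=30) → cum 220  ≥ 192.5 → median here
  km 34 (Zone IV, w=10) → cum 230
  km 43 (Zone V, w=35) → cum 265
  km 55 (Zone VI, w=120) → cum 385
Optimal location: km 24.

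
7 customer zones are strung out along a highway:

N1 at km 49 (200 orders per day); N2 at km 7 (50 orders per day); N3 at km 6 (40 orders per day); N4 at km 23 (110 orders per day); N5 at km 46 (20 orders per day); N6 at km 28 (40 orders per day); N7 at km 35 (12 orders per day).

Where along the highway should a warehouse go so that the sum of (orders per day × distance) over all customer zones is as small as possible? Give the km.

x = 28

For a sum of weighted absolute distances on a line, the optimum is the weighted median (not the mean). Total weight W = 472; half-weight = 236.
Sort by position and accumulate weight:
  km 6 (N3, w=40) → cum 40
  km 7 (N2, w=50) → cum 90
  km 23 (N4, w=110) → cum 200
  km 28 (N6, w=40) → cum 240  ≥ 236 → median here
  km 35 (N7, w=12) → cum 252
  km 46 (N5, w=20) → cum 272
  km 49 (N1, w=200) → cum 472
Optimal location: km 28.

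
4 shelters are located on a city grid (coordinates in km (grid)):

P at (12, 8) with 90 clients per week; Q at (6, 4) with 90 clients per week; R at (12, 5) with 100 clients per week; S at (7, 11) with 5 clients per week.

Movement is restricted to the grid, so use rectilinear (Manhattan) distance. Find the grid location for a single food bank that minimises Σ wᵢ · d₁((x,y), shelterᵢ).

(12, 5)

Manhattan distance separates: Σwᵢ(|x−xᵢ|+|y−yᵢ|) = Σwᵢ|x−xᵢ| + Σwᵢ|y−yᵢ|, so x and y are optimised independently as 1-D weighted medians.
Total weight W = 285; half = 142.5.
x-coordinate, sorted with cumulative weight:
  x=6 (Q, w=90) cum 90
  x=7 (S, w=5) cum 95
  x=12 (P, w=90) cum 185  ← median
  x=12 (R, w=100) cum 285
⇒ x* = 12
y-coordinate, sorted with cumulative weight:
  y=4 (Q, w=90) cum 90
  y=5 (R, w=100) cum 190  ← median
  y=8 (P, w=90) cum 280
  y=11 (S, w=5) cum 285
⇒ y* = 5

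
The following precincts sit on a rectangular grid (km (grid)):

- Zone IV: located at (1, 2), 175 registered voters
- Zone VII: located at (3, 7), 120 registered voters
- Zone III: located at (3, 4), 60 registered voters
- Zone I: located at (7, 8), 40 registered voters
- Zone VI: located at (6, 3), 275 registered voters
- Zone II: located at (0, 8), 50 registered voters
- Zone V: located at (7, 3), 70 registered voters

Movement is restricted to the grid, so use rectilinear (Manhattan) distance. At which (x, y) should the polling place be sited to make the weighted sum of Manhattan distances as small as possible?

(3, 3)

Manhattan distance separates: Σwᵢ(|x−xᵢ|+|y−yᵢ|) = Σwᵢ|x−xᵢ| + Σwᵢ|y−yᵢ|, so x and y are optimised independently as 1-D weighted medians.
Total weight W = 790; half = 395.
x-coordinate, sorted with cumulative weight:
  x=0 (Zone II, w=50) cum 50
  x=1 (Zone IV, w=175) cum 225
  x=3 (Zone VII, w=120) cum 345
  x=3 (Zone III, w=60) cum 405  ← median
  x=6 (Zone VI, w=275) cum 680
  x=7 (Zone I, w=40) cum 720
  x=7 (Zone V, w=70) cum 790
⇒ x* = 3
y-coordinate, sorted with cumulative weight:
  y=2 (Zone IV, w=175) cum 175
  y=3 (Zone VI, w=275) cum 450  ← median
  y=3 (Zone V, w=70) cum 520
  y=4 (Zone III, w=60) cum 580
  y=7 (Zone VII, w=120) cum 700
  y=8 (Zone I, w=40) cum 740
  y=8 (Zone II, w=50) cum 790
⇒ y* = 3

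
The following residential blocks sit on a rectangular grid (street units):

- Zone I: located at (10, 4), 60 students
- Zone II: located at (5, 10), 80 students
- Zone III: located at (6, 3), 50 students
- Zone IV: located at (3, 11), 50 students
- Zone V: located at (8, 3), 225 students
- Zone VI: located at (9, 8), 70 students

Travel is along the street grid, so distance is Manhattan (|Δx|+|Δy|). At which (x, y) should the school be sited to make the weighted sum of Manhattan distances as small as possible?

(8, 3)

Manhattan distance separates: Σwᵢ(|x−xᵢ|+|y−yᵢ|) = Σwᵢ|x−xᵢ| + Σwᵢ|y−yᵢ|, so x and y are optimised independently as 1-D weighted medians.
Total weight W = 535; half = 267.5.
x-coordinate, sorted with cumulative weight:
  x=3 (Zone IV, w=50) cum 50
  x=5 (Zone II, w=80) cum 130
  x=6 (Zone III, w=50) cum 180
  x=8 (Zone V, w=225) cum 405  ← median
  x=9 (Zone VI, w=70) cum 475
  x=10 (Zone I, w=60) cum 535
⇒ x* = 8
y-coordinate, sorted with cumulative weight:
  y=3 (Zone III, w=50) cum 50
  y=3 (Zone V, w=225) cum 275  ← median
  y=4 (Zone I, w=60) cum 335
  y=8 (Zone VI, w=70) cum 405
  y=10 (Zone II, w=80) cum 485
  y=11 (Zone IV, w=50) cum 535
⇒ y* = 3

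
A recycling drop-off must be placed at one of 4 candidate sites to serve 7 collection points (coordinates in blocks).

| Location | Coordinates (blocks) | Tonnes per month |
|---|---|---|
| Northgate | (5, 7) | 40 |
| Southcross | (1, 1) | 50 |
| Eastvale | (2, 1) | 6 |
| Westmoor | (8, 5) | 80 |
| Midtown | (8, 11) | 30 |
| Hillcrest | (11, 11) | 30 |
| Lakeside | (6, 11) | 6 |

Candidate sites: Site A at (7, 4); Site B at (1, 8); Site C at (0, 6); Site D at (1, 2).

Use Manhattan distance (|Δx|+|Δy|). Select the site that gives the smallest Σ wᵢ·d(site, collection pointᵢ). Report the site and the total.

Site A, total 1476 blocks

Total weighted distance at each candidate:
  Site A (7, 4): total = 1476
  Site B (1, 8): total = 2136
  Site C (0, 6): total = 2238
  Site D (1, 2): total = 2356
Minimum is at Site A with total 1476 blocks.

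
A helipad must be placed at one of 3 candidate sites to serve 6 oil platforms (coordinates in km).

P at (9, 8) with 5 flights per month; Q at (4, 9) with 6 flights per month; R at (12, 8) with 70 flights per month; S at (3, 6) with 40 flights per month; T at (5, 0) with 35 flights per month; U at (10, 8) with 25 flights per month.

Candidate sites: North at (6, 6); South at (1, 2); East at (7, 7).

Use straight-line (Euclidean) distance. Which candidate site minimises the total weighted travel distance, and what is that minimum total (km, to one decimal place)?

Total weighted distance at each candidate:
  North (6, 6): total = 927.1
  South (1, 2): total = 1578.6
  East (7, 7): total = 888.5
Minimum is at East with total 888.5 km.

East, total 888.5 km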